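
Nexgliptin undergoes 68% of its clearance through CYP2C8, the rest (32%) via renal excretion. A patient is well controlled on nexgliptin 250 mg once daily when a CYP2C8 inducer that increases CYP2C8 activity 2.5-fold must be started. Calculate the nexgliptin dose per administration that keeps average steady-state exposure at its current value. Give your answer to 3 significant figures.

CYP2C8: 0.68 × 2.5 = 1.7
Other: 0.32 (unchanged)
Relative clearance = 1.7 + 0.32 = 2.02.
To maintain the same steady-state level, dose must scale with clearance: new dose = 250 × 2.02 = 505 mg.

505 mg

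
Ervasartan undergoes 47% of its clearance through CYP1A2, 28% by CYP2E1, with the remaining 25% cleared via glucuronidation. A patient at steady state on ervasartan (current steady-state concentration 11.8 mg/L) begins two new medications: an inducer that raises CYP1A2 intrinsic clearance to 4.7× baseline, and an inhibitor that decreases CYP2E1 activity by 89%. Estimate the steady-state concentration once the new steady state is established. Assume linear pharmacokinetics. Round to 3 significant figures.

CYP1A2: 0.47 × 4.7 = 2.209
CYP2E1: 0.28 × 0.11 = 0.0308
Other: 0.25 (unchanged)
New clearance relative to baseline: 2.209 + 0.0308 + 0.25 = 2.4898.
Dividing the baseline by the relative clearance: 11.8 / 2.4898 = 4.74 mg/L.

4.74 mg/L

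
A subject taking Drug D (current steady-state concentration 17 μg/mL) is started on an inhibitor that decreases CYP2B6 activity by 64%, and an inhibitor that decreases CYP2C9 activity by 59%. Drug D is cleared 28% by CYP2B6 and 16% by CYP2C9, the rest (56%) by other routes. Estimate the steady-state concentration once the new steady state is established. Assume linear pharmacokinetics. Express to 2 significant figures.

The CYP2B6 pathway (28% of clearance) falls to 0.36× activity: 0.28 × 0.36 = 0.1008.
The CYP2C9 pathway (16% of clearance) drops to 0.41× activity: 0.16 × 0.41 = 0.0656.
Non-CYP routes (56%) are unchanged.
New clearance relative to baseline: 0.1008 + 0.0656 + 0.56 = 0.7264.
New steady-state concentration = 17 / 0.7264 = 23 μg/mL (concentration scales inversely with clearance).

23 μg/mL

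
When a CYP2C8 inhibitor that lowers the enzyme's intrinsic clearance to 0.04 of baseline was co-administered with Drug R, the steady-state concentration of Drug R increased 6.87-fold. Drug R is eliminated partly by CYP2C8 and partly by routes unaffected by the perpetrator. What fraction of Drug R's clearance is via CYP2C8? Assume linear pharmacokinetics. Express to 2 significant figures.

Call the CYP2C8 fraction fm. After the interaction, CL_new/CL_old = fm × 0.04 + (1 − fm).
Steady-state concentration ratio = 1 / (new CL fraction), so new CL fraction = 1 / 6.87 = 0.1456.
fm × 0.04 + 1 − fm = 0.1456  ⇒  fm × (0.04 − 1) = −0.8544  ⇒  fm = 0.89.

0.89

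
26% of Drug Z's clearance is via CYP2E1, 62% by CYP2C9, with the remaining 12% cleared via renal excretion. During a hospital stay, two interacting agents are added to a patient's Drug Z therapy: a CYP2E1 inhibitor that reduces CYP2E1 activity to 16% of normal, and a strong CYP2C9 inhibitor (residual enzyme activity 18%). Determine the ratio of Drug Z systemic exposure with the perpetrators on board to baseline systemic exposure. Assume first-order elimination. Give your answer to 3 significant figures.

The CYP2E1 pathway (26% of clearance) is reduced to 0.16× activity: 0.26 × 0.16 = 0.0416.
The CYP2C9 pathway (62% of clearance) falls to 0.18× activity: 0.62 × 0.18 = 0.1116.
Non-CYP routes (12%) are unchanged.
CL_new/CL_old = 0.0416 + 0.1116 + 0.12 = 0.2732.
Systemic exposure ∝ 1/CL: fold-change = 1 / 0.2732 = 3.66.

3.66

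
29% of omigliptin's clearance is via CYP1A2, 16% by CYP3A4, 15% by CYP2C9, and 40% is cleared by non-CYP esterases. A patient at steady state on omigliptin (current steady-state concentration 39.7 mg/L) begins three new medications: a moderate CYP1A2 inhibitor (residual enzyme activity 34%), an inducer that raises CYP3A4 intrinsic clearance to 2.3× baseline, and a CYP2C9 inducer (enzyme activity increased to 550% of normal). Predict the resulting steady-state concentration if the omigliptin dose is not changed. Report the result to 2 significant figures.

The CYP1A2 pathway (29% of clearance) drops to 0.34× activity: 0.29 × 0.34 = 0.0986.
The CYP3A4 pathway (16% of clearance) increases to 2.3× activity: 0.16 × 2.3 = 0.368.
The CYP2C9 pathway (15% of clearance) is boosted to 5.5× activity: 0.15 × 5.5 = 0.825.
The remaining 40% of clearance is unaffected.
CL_new/CL_old = 0.0986 + 0.368 + 0.825 + 0.4 = 1.6916.
New steady-state concentration = 39.7 / 1.6916 = 23 mg/L (concentration scales inversely with clearance).

23 mg/L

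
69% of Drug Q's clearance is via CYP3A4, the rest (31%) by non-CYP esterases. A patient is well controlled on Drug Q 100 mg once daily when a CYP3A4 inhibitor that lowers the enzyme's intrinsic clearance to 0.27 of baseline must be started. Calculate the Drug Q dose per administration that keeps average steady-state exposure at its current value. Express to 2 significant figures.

The CYP3A4 pathway (69% of clearance) is reduced to 0.27× activity: 0.69 × 0.27 = 0.1863.
Non-CYP routes (31%) are unchanged.
CL_new/CL_old = 0.1863 + 0.31 = 0.4963.
Exposure is unchanged when dose changes in proportion to clearance. New dose = 100 mg × 0.4963 = 50 mg.

50 mg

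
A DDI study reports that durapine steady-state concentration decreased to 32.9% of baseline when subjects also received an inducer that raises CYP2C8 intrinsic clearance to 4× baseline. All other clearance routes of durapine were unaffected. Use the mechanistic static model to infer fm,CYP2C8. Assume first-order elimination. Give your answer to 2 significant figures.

0.68

Let x = fm,CYP2C8. Because steady-state concentration ∝ 1/CL, relative clearance rose to 1/0.329 = 3.04.
Only the CYP2C8 route changed, so 3.04 = x·4 + (1 − x), giving x = 0.68.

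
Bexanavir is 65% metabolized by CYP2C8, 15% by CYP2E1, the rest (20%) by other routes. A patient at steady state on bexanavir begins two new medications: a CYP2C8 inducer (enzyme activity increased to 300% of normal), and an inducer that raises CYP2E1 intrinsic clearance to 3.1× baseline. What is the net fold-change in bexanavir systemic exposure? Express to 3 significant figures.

0.382

The CYP2C8 pathway (65% of clearance) is boosted to 3× activity: 0.65 × 3 = 1.95.
The CYP2E1 pathway (15% of clearance) is boosted to 3.1× activity: 0.15 × 3.1 = 0.465.
Non-CYP routes (20%) are unchanged.
CL_new/CL_old = 1.95 + 0.465 + 0.2 = 2.615.
Net systemic exposure ratio = 1 / 2.615 = 0.382.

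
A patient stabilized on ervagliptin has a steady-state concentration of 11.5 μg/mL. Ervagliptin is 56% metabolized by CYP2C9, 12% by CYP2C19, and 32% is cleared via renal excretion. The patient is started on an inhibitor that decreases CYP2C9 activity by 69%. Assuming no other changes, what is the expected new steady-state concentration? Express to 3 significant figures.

The CYP2C9 pathway (56% of clearance) is reduced to 0.31× activity: 0.56 × 0.31 = 0.1736.
CYP2C19 (12%) and the residual 32% are unaffected.
New clearance relative to baseline: 0.1736 + 0.12 + 0.32 = 0.6136.
Steady-state concentration ∝ 1/CL, so new value = 11.5 / 0.6136 = 18.7 μg/mL.

18.7 μg/mL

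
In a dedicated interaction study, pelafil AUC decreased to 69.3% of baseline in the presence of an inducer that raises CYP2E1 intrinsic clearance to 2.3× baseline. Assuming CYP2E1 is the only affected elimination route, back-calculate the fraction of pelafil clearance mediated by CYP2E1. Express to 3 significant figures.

Let x = fm,CYP2E1. Because AUC ∝ 1/CL, relative clearance rose to 1/0.693 = 1.443.
Only the CYP2E1 route changed, so 1.443 = x·2.3 + (1 − x), giving x = 0.341.

0.341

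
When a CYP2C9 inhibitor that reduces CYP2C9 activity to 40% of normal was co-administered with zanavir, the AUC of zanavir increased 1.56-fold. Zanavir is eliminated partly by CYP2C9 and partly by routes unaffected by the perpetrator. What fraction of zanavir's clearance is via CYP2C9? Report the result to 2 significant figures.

0.60

Let x = fm,CYP2C9. Because AUC ∝ 1/CL, relative clearance fell to 1/1.56 = 0.641.
Setting x·0.4 + (1 − x) = 0.641 and solving: x = (0.641 − 1)/(0.4 − 1) = 0.60.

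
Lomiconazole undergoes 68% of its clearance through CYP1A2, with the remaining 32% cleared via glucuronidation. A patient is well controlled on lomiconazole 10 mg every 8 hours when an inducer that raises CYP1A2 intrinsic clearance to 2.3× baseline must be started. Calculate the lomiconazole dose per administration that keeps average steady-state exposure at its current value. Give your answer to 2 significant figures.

CYP1A2: 0.68 × 2.3 = 1.564
Other: 0.32 (unchanged)
Relative clearance = 1.564 + 0.32 = 1.884.
Exposure is unchanged when dose changes in proportion to clearance. New dose = 10 mg × 1.884 = 19 mg.

19 mg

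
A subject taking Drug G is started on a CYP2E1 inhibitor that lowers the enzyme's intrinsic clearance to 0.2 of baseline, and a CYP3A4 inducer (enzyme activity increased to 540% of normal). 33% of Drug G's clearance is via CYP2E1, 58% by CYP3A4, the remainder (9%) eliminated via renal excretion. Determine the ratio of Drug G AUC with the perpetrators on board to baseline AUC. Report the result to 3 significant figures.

0.304

The CYP2E1 pathway (33% of clearance) drops to 0.2× activity: 0.33 × 0.2 = 0.066.
The CYP3A4 pathway (58% of clearance) is boosted to 5.4× activity: 0.58 × 5.4 = 3.132.
Non-CYP routes (9%) are unchanged.
CL_new/CL_old = 0.066 + 3.132 + 0.09 = 3.288.
AUC ∝ 1/CL: fold-change = 1 / 3.288 = 0.304.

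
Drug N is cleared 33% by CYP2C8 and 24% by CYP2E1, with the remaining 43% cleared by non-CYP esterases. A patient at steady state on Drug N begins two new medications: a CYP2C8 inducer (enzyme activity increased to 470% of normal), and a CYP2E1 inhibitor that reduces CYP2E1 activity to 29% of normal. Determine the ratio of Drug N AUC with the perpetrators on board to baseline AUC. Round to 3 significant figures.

The CYP2C8 pathway (33% of clearance) increases to 4.7× activity: 0.33 × 4.7 = 1.551.
The CYP2E1 pathway (24% of clearance) is reduced to 0.29× activity: 0.24 × 0.29 = 0.0696.
Non-CYP routes (43%) are unchanged.
CL_new/CL_old = 1.551 + 0.0696 + 0.43 = 2.0506.
AUC ∝ 1/CL: fold-change = 1 / 2.0506 = 0.488.

0.488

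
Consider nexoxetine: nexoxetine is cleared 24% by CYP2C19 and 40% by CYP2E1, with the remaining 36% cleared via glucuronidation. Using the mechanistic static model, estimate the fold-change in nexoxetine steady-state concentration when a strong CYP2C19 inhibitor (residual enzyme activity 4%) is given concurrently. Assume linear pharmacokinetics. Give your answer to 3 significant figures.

1.30

The CYP2C19 pathway (24% of clearance) is reduced to 0.04× activity: 0.24 × 0.04 = 0.0096.
CYP2E1 (40%) and the residual 36% are unaffected.
CL_new/CL_old = 0.0096 + 0.4 + 0.36 = 0.7696.
Steady-state concentration ratio = CL_old/CL_new = 1 / 0.7696 = 1.30.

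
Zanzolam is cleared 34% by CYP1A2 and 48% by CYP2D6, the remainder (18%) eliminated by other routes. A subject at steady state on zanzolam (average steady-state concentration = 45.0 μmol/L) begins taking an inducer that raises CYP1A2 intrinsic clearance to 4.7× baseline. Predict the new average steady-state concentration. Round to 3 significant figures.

The CYP1A2 pathway (34% of clearance) increases to 4.7× activity: 0.34 × 4.7 = 1.598.
CYP2D6 (48%) and the residual 18% are unaffected.
New clearance relative to baseline: 1.598 + 0.48 + 0.18 = 2.258.
Average steady-state concentration ∝ 1/CL, so new value = 45.0 / 2.258 = 19.9 μmol/L.

19.9 μmol/L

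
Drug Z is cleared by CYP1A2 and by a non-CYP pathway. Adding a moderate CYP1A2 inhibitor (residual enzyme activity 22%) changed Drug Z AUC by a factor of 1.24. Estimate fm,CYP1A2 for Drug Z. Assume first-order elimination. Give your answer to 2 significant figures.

Write x for the fraction cleared via CYP1A2. The observed AUC change means clearance fell to 1/1.24 = 0.8065 of baseline.
Only the CYP1A2 route changed, so 0.8065 = x·0.22 + (1 − x), giving x = 0.25.

0.25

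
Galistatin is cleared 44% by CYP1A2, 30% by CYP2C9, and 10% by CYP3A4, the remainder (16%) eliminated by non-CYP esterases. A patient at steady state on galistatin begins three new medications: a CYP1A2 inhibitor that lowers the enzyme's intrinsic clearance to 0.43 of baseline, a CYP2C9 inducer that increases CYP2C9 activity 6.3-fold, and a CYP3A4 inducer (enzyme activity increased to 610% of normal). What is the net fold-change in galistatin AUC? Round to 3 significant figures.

0.351

CYP1A2: 0.44 × 0.43 = 0.1892
CYP2C9: 0.3 × 6.3 = 1.89
CYP3A4: 0.1 × 6.1 = 0.61
Other: 0.16 (unchanged)
CL_new/CL_old = 0.1892 + 1.89 + 0.61 + 0.16 = 2.8492.
Net AUC ratio = 1 / 2.8492 = 0.351.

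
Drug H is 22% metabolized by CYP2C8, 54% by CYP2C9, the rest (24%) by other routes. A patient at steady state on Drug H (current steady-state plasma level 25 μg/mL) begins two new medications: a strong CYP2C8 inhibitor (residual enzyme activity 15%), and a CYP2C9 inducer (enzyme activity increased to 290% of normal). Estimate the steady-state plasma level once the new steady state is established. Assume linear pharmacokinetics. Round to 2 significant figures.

CYP2C8: 0.22 × 0.15 = 0.033
CYP2C9: 0.54 × 2.9 = 1.566
Other: 0.24 (unchanged)
New clearance relative to baseline: 0.033 + 1.566 + 0.24 = 1.839.
Dividing the baseline by the relative clearance: 25 / 1.839 = 14 μg/mL.

14 μg/mL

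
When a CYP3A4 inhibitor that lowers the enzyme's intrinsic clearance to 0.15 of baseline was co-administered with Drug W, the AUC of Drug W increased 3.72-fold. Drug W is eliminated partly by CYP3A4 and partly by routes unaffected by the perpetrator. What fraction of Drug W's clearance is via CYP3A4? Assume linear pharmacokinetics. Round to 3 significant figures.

CL'/CL = 1 / 3.72 = 0.2688
0.15·fm + (1 − fm) = 0.2688
fm = (0.2688 − 1) / (0.15 − 1) = 0.860

0.860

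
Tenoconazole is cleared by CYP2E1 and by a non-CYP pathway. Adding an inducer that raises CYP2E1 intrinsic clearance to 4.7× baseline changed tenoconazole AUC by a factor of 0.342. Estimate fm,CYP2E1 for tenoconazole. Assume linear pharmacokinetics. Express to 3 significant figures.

0.520

Let fm be the CYP2E1 fraction. New clearance relative to baseline = fm × 4.7 + (1 − fm).
AUC ratio = 1 / (new CL fraction), so new CL fraction = 1 / 0.342 = 2.924.
fm × 4.7 + 1 − fm = 2.924  ⇒  fm × (4.7 − 1) = 1.924  ⇒  fm = 0.520.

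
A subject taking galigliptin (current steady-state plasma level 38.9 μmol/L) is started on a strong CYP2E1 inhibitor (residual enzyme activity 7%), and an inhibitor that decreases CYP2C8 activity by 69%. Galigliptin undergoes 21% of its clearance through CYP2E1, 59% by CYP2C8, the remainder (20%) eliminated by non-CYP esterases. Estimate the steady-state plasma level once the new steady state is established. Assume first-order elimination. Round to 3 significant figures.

97.8 μmol/L

The CYP2E1 pathway (21% of clearance) falls to 0.07× activity: 0.21 × 0.07 = 0.0147.
The CYP2C8 pathway (59% of clearance) is reduced to 0.31× activity: 0.59 × 0.31 = 0.1829.
Non-CYP routes (20%) are unchanged.
New clearance relative to baseline: 0.0147 + 0.1829 + 0.2 = 0.3976.
Dividing the baseline by the relative clearance: 38.9 / 0.3976 = 97.8 μmol/L.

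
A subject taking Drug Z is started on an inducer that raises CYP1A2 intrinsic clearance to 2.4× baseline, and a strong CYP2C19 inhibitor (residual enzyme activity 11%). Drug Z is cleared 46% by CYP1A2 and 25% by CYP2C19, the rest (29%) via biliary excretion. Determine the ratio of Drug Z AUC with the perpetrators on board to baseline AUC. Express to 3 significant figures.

CYP1A2: 0.46 × 2.4 = 1.104
CYP2C19: 0.25 × 0.11 = 0.0275
Other: 0.29 (unchanged)
CL_new/CL_old = 1.104 + 0.0275 + 0.29 = 1.4215.
AUC ∝ 1/CL: fold-change = 1 / 1.4215 = 0.703.

0.703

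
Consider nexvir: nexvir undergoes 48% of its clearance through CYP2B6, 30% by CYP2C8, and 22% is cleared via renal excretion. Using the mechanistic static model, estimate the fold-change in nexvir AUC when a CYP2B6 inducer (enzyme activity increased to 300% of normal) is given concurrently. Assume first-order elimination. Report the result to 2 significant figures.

The CYP2B6 pathway (48% of clearance) is boosted to 3× activity: 0.48 × 3 = 1.44.
CYP2C8 (30%) and the residual 22% are unaffected.
New clearance relative to baseline: 1.44 + 0.3 + 0.22 = 1.96.
Since AUC ∝ 1/CL, the ratio is 1 / 1.96 = 0.51.

0.51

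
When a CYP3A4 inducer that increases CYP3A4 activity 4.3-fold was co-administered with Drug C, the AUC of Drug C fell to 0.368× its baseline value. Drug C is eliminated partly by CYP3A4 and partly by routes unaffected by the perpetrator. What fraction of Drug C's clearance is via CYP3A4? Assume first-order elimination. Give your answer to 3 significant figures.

Let fm be the CYP3A4 fraction. New clearance relative to baseline = fm × 4.3 + (1 − fm).
AUC ratio = 1 / (new CL fraction), so new CL fraction = 1 / 0.368 = 2.717.
fm × 4.3 + 1 − fm = 2.717  ⇒  fm × (4.3 − 1) = 1.717  ⇒  fm = 0.520.

0.520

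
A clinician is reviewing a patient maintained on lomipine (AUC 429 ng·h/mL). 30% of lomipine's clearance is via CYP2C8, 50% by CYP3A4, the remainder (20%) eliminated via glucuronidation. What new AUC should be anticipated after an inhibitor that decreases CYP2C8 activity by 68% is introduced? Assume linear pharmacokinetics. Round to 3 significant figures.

The CYP2C8 pathway (30% of clearance) drops to 0.32× activity: 0.3 × 0.32 = 0.096.
CYP3A4 (50%) and the residual 20% are unaffected.
CL_new/CL_old = 0.096 + 0.5 + 0.2 = 0.796.
AUC ∝ 1/CL, so new value = 429 / 0.796 = 539 ng·h/mL.

539 ng·h/mL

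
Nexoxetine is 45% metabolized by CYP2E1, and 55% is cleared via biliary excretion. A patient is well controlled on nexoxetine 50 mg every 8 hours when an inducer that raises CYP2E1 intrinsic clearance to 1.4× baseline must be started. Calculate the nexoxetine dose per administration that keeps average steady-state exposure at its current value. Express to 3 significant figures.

59.0 mg

The CYP2E1 pathway (45% of clearance) increases to 1.4× activity: 0.45 × 1.4 = 0.63.
The remaining 55% of clearance is unaffected.
Relative clearance = 0.63 + 0.55 = 1.18.
Css,avg = (dose rate)/CL, so holding Css fixed requires dose ∝ CL: 50 × 1.18 = 59.0 mg.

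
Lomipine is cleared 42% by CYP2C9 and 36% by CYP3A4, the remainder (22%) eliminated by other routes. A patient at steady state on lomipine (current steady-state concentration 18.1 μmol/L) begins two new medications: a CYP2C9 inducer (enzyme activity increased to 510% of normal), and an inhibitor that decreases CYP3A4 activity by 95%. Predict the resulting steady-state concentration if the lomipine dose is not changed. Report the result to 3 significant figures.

7.61 μmol/L

The CYP2C9 pathway (42% of clearance) rises to 5.1× activity: 0.42 × 5.1 = 2.142.
The CYP3A4 pathway (36% of clearance) is reduced to 0.05× activity: 0.36 × 0.05 = 0.018.
Non-CYP routes (22%) are unchanged.
New clearance relative to baseline: 2.142 + 0.018 + 0.22 = 2.38.
Dividing the baseline by the relative clearance: 18.1 / 2.38 = 7.61 μmol/L.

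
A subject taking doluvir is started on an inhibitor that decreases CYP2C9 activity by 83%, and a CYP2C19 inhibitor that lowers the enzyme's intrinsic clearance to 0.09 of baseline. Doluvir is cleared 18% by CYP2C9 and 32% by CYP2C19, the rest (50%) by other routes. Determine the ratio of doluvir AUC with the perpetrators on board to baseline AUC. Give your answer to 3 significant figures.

1.79

The CYP2C9 pathway (18% of clearance) is reduced to 0.17× activity: 0.18 × 0.17 = 0.0306.
The CYP2C19 pathway (32% of clearance) is reduced to 0.09× activity: 0.32 × 0.09 = 0.0288.
Non-CYP routes (50%) are unchanged.
Relative clearance = 0.0306 + 0.0288 + 0.5 = 0.5594.
AUC ∝ 1/CL: fold-change = 1 / 0.5594 = 1.79.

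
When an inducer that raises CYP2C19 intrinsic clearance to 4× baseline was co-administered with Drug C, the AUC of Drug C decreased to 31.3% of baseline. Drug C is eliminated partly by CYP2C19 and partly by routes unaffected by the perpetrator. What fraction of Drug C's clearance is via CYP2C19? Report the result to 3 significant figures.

0.732

Let x = fm,CYP2C19. Because AUC ∝ 1/CL, relative clearance rose to 1/0.313 = 3.195.
Only the CYP2C19 route changed, so 3.195 = x·4 + (1 − x), giving x = 0.732.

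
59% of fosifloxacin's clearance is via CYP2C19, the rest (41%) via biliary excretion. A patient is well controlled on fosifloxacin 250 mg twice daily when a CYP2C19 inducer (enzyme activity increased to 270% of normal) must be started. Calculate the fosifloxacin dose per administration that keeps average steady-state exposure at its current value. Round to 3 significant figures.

501 mg

CYP2C19: 0.59 × 2.7 = 1.593
Other: 0.41 (unchanged)
CL_new/CL_old = 1.593 + 0.41 = 2.003.
Exposure is unchanged when dose changes in proportion to clearance. New dose = 250 mg × 2.003 = 501 mg.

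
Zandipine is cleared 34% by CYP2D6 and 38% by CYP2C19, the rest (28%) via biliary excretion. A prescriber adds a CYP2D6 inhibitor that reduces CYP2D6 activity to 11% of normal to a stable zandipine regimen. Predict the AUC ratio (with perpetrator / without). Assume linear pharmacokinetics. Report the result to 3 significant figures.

1.43

The CYP2D6 pathway (34% of clearance) is reduced to 0.11× activity: 0.34 × 0.11 = 0.0374.
CYP2C19 (38%) and the residual 28% are unaffected.
New clearance relative to baseline: 0.0374 + 0.38 + 0.28 = 0.6974.
Since AUC ∝ 1/CL, the ratio is 1 / 0.6974 = 1.43.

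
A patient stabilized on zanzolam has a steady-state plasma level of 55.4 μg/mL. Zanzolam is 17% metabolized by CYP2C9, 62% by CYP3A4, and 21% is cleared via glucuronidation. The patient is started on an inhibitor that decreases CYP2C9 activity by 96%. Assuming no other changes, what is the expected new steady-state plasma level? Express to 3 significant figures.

66.2 μg/mL

CYP2C9: 0.17 × 0.04 = 0.0068
CYP3A4: 0.62 (unchanged)
Other: 0.21 (unchanged)
New clearance relative to baseline: 0.0068 + 0.62 + 0.21 = 0.8368.
Steady-state plasma level ∝ 1/CL, so new value = 55.4 / 0.8368 = 66.2 μg/mL.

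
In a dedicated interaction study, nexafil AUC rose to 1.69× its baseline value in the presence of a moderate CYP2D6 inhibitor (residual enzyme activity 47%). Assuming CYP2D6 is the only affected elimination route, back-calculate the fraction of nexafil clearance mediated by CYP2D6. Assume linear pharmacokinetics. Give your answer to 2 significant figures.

Write x for the fraction cleared via CYP2D6. The observed AUC change means clearance fell to 1/1.69 = 0.5917 of baseline.
Only the CYP2D6 route changed, so 0.5917 = x·0.47 + (1 − x), giving x = 0.77.

0.77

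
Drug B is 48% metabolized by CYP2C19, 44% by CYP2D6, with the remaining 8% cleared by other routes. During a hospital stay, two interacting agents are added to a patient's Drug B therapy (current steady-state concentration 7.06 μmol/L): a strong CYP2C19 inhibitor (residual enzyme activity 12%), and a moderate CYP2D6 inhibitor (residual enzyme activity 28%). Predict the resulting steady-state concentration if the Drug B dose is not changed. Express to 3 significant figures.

The CYP2C19 pathway (48% of clearance) is reduced to 0.12× activity: 0.48 × 0.12 = 0.0576.
The CYP2D6 pathway (44% of clearance) drops to 0.28× activity: 0.44 × 0.28 = 0.1232.
Non-CYP routes (8%) are unchanged.
CL_new/CL_old = 0.0576 + 0.1232 + 0.08 = 0.2608.
New steady-state concentration = 7.06 / 0.2608 = 27.1 μmol/L (concentration scales inversely with clearance).

27.1 μmol/L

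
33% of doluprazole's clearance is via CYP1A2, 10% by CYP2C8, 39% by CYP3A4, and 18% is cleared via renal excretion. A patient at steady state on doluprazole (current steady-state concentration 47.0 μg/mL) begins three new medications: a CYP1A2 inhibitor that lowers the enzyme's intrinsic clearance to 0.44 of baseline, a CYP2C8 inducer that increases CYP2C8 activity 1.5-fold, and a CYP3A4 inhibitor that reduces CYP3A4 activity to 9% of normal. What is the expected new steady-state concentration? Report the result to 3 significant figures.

The CYP1A2 pathway (33% of clearance) falls to 0.44× activity: 0.33 × 0.44 = 0.1452.
The CYP2C8 pathway (10% of clearance) increases to 1.5× activity: 0.1 × 1.5 = 0.15.
The CYP3A4 pathway (39% of clearance) falls to 0.09× activity: 0.39 × 0.09 = 0.0351.
Non-CYP routes (18%) are unchanged.
CL_new/CL_old = 0.1452 + 0.15 + 0.0351 + 0.18 = 0.5103.
New steady-state concentration = 47.0 / 0.5103 = 92.1 μg/mL (concentration scales inversely with clearance).

92.1 μg/mL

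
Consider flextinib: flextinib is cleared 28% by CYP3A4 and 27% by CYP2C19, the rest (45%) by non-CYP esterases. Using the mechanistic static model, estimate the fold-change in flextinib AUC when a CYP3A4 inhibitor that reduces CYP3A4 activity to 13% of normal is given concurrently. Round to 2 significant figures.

CYP3A4: 0.28 × 0.13 = 0.0364
CYP2C19: 0.27 (unchanged)
Other: 0.45 (unchanged)
Relative clearance = 0.0364 + 0.27 + 0.45 = 0.7564.
Since AUC ∝ 1/CL, the ratio is 1 / 0.7564 = 1.3.

1.3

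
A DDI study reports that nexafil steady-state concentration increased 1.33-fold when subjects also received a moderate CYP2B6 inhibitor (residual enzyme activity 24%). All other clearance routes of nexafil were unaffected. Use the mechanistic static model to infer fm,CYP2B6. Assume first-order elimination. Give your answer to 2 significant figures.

Let x = fm,CYP2B6. Because steady-state concentration ∝ 1/CL, relative clearance fell to 1/1.33 = 0.7519.
Setting x·0.24 + (1 − x) = 0.7519 and solving: x = (0.7519 − 1)/(0.24 − 1) = 0.33.

0.33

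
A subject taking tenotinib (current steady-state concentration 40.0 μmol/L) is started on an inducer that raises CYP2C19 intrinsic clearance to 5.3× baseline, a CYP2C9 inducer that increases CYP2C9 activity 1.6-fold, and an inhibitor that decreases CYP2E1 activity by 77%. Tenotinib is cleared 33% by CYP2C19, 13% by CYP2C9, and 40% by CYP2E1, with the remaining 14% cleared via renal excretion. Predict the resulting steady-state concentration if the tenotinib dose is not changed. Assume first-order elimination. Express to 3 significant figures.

CYP2C19: 0.33 × 5.3 = 1.749
CYP2C9: 0.13 × 1.6 = 0.208
CYP2E1: 0.4 × 0.23 = 0.092
Other: 0.14 (unchanged)
Relative clearance = 1.749 + 0.208 + 0.092 + 0.14 = 2.189.
Dividing the baseline by the relative clearance: 40.0 / 2.189 = 18.3 μmol/L.

18.3 μmol/L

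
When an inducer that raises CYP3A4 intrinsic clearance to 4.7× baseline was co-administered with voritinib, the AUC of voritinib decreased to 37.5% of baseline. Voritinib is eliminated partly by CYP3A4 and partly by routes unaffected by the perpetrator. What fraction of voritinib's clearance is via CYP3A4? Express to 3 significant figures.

CL'/CL = 1 / 0.375 = 2.667
4.7·fm + (1 − fm) = 2.667
fm = (2.667 − 1) / (4.7 − 1) = 0.450

0.450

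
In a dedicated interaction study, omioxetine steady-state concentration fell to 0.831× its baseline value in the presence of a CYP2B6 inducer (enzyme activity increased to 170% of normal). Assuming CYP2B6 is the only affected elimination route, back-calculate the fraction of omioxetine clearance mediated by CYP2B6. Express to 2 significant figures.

CL'/CL = 1 / 0.831 = 1.203
1.7·fm + (1 − fm) = 1.203
fm = (1.203 − 1) / (1.7 − 1) = 0.29

0.29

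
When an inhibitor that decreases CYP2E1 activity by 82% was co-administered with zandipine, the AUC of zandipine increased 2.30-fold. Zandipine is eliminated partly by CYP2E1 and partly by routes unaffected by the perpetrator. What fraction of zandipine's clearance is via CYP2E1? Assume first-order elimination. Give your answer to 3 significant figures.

0.689

Write x for the fraction cleared via CYP2E1. The observed AUC change means clearance fell to 1/2.30 = 0.4348 of baseline.
Only the CYP2E1 route changed, so 0.4348 = x·0.18 + (1 − x), giving x = 0.689.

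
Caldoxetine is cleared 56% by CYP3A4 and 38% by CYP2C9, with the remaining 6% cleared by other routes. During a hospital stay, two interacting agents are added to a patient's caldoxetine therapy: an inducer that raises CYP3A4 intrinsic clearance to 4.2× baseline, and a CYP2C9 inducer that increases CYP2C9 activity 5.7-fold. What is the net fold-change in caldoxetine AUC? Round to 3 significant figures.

The CYP3A4 pathway (56% of clearance) rises to 4.2× activity: 0.56 × 4.2 = 2.352.
The CYP2C9 pathway (38% of clearance) is boosted to 5.7× activity: 0.38 × 5.7 = 2.166.
The remaining 6% of clearance is unaffected.
New clearance relative to baseline: 2.352 + 2.166 + 0.06 = 4.578.
AUC ∝ 1/CL: fold-change = 1 / 4.578 = 0.218.

0.218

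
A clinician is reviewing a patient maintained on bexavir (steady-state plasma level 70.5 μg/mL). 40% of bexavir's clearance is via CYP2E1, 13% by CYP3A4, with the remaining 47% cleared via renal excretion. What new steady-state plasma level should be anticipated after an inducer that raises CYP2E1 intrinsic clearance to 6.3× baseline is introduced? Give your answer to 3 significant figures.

The CYP2E1 pathway (40% of clearance) rises to 6.3× activity: 0.4 × 6.3 = 2.52.
CYP3A4 (13%) and the residual 47% are unaffected.
Relative clearance = 2.52 + 0.13 + 0.47 = 3.12.
With dosing unchanged, steady-state plasma level scales as 1/CL: 70.5 / 3.12 = 22.6 μg/mL.

22.6 μg/mL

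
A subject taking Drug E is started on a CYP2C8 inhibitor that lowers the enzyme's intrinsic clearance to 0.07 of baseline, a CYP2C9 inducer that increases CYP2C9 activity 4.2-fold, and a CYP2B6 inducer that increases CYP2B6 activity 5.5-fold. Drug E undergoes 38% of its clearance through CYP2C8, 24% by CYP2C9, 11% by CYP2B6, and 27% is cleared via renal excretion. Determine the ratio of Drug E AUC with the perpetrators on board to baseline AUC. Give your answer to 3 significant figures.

CYP2C8: 0.38 × 0.07 = 0.0266
CYP2C9: 0.24 × 4.2 = 1.008
CYP2B6: 0.11 × 5.5 = 0.605
Other: 0.27 (unchanged)
New clearance relative to baseline: 0.0266 + 1.008 + 0.605 + 0.27 = 1.9096.
AUC ∝ 1/CL: fold-change = 1 / 1.9096 = 0.524.

0.524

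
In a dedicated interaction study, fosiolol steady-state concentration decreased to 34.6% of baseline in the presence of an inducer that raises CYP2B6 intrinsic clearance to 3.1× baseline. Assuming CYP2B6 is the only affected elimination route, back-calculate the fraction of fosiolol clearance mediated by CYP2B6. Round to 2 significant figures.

0.90

Let x = fm,CYP2B6. Because steady-state concentration ∝ 1/CL, relative clearance rose to 1/0.346 = 2.89.
Only the CYP2B6 route changed, so 2.89 = x·3.1 + (1 − x), giving x = 0.90.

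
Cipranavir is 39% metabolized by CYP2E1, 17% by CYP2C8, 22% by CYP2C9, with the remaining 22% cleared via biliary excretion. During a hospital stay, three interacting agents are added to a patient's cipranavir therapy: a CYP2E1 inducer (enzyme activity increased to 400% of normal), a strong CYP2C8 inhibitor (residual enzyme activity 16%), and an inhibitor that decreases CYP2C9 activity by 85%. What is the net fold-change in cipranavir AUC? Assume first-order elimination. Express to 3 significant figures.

The CYP2E1 pathway (39% of clearance) rises to 4× activity: 0.39 × 4 = 1.56.
The CYP2C8 pathway (17% of clearance) drops to 0.16× activity: 0.17 × 0.16 = 0.0272.
The CYP2C9 pathway (22% of clearance) drops to 0.15× activity: 0.22 × 0.15 = 0.033.
The remaining 22% of clearance is unaffected.
Relative clearance = 1.56 + 0.0272 + 0.033 + 0.22 = 1.8402.
AUC ∝ 1/CL: fold-change = 1 / 1.8402 = 0.543.

0.543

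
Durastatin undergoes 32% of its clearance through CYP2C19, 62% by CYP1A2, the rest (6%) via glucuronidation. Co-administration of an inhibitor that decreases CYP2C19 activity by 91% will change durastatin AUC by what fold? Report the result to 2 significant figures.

1.4

The CYP2C19 pathway (32% of clearance) falls to 0.09× activity: 0.32 × 0.09 = 0.0288.
CYP1A2 (62%) and the residual 6% are unaffected.
CL_new/CL_old = 0.0288 + 0.62 + 0.06 = 0.7088.
AUC is inversely proportional to clearance, so the fold-change is 1 / 0.7088 = 1.4.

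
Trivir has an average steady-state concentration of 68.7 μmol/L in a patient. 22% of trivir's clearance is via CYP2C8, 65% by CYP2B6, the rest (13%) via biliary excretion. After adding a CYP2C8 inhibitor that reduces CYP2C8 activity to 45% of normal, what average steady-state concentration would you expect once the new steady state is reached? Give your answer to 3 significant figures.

CYP2C8: 0.22 × 0.45 = 0.099
CYP2B6: 0.65 (unchanged)
Other: 0.13 (unchanged)
CL_new/CL_old = 0.099 + 0.65 + 0.13 = 0.879.
New average steady-state concentration = baseline ÷ relative clearance = 68.7 / 0.879 = 78.2 μmol/L.

78.2 μmol/L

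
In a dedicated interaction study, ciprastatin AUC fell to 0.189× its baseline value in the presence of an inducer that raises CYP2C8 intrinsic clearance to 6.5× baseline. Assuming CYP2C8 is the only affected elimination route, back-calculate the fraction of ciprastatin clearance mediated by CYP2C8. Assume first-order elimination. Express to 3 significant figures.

Call the CYP2C8 fraction fm. After the interaction, CL_new/CL_old = fm × 6.5 + (1 − fm).
AUC ratio = 1 / (new CL fraction), so new CL fraction = 1 / 0.189 = 5.291.
fm × 6.5 + 1 − fm = 5.291  ⇒  fm × (6.5 − 1) = 4.291  ⇒  fm = 0.780.

0.780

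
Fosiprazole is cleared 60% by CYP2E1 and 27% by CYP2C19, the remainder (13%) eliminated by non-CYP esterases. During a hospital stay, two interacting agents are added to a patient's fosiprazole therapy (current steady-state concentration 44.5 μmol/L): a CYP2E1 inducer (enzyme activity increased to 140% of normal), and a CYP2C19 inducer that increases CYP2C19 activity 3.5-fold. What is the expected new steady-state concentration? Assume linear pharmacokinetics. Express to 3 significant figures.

The CYP2E1 pathway (60% of clearance) rises to 1.4× activity: 0.6 × 1.4 = 0.84.
The CYP2C19 pathway (27% of clearance) increases to 3.5× activity: 0.27 × 3.5 = 0.945.
Non-CYP routes (13%) are unchanged.
New clearance relative to baseline: 0.84 + 0.945 + 0.13 = 1.915.
Steady-state concentration ∝ 1/CL: new value = 44.5 / 1.915 = 23.2 μmol/L.

23.2 μmol/L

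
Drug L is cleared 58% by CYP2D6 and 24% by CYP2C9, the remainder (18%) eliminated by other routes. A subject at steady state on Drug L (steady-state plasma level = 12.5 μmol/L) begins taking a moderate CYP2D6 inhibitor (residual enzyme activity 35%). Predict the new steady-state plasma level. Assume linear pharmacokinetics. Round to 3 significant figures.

CYP2D6: 0.58 × 0.35 = 0.203
CYP2C9: 0.24 (unchanged)
Other: 0.18 (unchanged)
Relative clearance = 0.203 + 0.24 + 0.18 = 0.623.
Steady-state plasma level ∝ 1/CL, so new value = 12.5 / 0.623 = 20.1 μmol/L.

20.1 μmol/L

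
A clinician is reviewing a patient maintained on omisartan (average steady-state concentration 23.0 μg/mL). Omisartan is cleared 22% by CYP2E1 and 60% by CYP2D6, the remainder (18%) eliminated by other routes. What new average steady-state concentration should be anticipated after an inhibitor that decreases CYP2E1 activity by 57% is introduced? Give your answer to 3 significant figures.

26.3 μg/mL

The CYP2E1 pathway (22% of clearance) falls to 0.43× activity: 0.22 × 0.43 = 0.0946.
CYP2D6 (60%) and the residual 18% are unaffected.
CL_new/CL_old = 0.0946 + 0.6 + 0.18 = 0.8746.
Average steady-state concentration ∝ 1/CL, so new value = 23.0 / 0.8746 = 26.3 μg/mL.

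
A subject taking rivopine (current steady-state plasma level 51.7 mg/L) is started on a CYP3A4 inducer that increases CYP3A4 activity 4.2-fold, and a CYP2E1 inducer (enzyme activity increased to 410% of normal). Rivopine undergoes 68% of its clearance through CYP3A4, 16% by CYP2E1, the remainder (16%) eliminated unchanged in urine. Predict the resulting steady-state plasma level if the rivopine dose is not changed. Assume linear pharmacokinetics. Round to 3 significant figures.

CYP3A4: 0.68 × 4.2 = 2.856
CYP2E1: 0.16 × 4.1 = 0.656
Other: 0.16 (unchanged)
CL_new/CL_old = 2.856 + 0.656 + 0.16 = 3.672.
Dividing the baseline by the relative clearance: 51.7 / 3.672 = 14.1 mg/L.

14.1 mg/L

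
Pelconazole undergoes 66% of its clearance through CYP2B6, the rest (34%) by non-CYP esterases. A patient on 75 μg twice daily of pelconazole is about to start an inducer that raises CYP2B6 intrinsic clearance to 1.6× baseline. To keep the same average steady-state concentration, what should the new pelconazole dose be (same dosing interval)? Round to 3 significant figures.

The CYP2B6 pathway (66% of clearance) increases to 1.6× activity: 0.66 × 1.6 = 1.056.
The remaining 34% of clearance is unaffected.
New clearance relative to baseline: 1.056 + 0.34 = 1.396.
To maintain the same steady-state level, dose must scale with clearance: new dose = 75 × 1.396 = 105 μg.

105 μg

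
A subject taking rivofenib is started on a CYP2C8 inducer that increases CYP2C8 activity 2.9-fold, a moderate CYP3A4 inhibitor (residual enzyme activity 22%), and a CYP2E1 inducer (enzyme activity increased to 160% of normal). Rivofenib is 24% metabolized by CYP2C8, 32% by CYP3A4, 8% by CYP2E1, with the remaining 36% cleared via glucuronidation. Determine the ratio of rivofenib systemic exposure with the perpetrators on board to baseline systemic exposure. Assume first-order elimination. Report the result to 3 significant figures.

The CYP2C8 pathway (24% of clearance) increases to 2.9× activity: 0.24 × 2.9 = 0.696.
The CYP3A4 pathway (32% of clearance) drops to 0.22× activity: 0.32 × 0.22 = 0.0704.
The CYP2E1 pathway (8% of clearance) rises to 1.6× activity: 0.08 × 1.6 = 0.128.
Non-CYP routes (36%) are unchanged.
Relative clearance = 0.696 + 0.0704 + 0.128 + 0.36 = 1.2544.
Net systemic exposure ratio = 1 / 1.2544 = 0.797.

0.797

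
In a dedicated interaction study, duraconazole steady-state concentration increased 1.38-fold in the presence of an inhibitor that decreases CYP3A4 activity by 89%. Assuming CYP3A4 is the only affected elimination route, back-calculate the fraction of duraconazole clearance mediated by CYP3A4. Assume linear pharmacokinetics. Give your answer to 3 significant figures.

Call the CYP3A4 fraction fm. After the interaction, CL_new/CL_old = fm × 0.11 + (1 − fm).
Steady-state concentration ratio = 1 / (new CL fraction), so new CL fraction = 1 / 1.38 = 0.7246.
fm × 0.11 + 1 − fm = 0.7246  ⇒  fm × (0.11 − 1) = −0.2754  ⇒  fm = 0.309.

0.309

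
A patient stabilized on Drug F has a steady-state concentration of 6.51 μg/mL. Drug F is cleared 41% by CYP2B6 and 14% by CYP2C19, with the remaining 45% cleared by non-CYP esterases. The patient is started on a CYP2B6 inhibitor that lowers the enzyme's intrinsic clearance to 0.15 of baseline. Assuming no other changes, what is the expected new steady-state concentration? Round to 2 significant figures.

10 μg/mL

The CYP2B6 pathway (41% of clearance) falls to 0.15× activity: 0.41 × 0.15 = 0.0615.
CYP2C19 (14%) and the residual 45% are unaffected.
Relative clearance = 0.0615 + 0.14 + 0.45 = 0.6515.
Steady-state concentration ∝ 1/CL, so new value = 6.51 / 0.6515 = 10 μg/mL.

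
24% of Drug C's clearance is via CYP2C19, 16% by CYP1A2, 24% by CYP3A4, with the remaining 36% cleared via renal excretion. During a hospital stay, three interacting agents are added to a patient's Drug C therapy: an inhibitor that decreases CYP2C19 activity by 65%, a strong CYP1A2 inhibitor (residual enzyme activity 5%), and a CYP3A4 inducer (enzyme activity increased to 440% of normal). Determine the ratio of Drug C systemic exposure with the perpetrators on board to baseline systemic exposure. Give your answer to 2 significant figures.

0.66

CYP2C19: 0.24 × 0.35 = 0.084
CYP1A2: 0.16 × 0.05 = 0.008
CYP3A4: 0.24 × 4.4 = 1.056
Other: 0.36 (unchanged)
CL_new/CL_old = 0.084 + 0.008 + 1.056 + 0.36 = 1.508.
Systemic exposure ∝ 1/CL: fold-change = 1 / 1.508 = 0.66.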